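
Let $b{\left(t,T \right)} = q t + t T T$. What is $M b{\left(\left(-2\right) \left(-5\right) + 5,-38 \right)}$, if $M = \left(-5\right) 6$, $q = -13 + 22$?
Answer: $-653850$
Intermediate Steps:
$q = 9$
$M = -30$
$b{\left(t,T \right)} = 9 t + t T^{2}$ ($b{\left(t,T \right)} = 9 t + t T T = 9 t + T t T = 9 t + t T^{2}$)
$M b{\left(\left(-2\right) \left(-5\right) + 5,-38 \right)} = - 30 \left(\left(-2\right) \left(-5\right) + 5\right) \left(9 + \left(-38\right)^{2}\right) = - 30 \left(10 + 5\right) \left(9 + 1444\right) = - 30 \cdot 15 \cdot 1453 = \left(-30\right) 21795 = -653850$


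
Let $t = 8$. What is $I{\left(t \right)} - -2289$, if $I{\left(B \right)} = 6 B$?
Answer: $2337$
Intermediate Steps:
$I{\left(t \right)} - -2289 = 6 \cdot 8 - -2289 = 48 + 2289 = 2337$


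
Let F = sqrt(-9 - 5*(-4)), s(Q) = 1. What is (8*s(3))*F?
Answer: 8*sqrt(11) ≈ 26.533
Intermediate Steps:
F = sqrt(11) (F = sqrt(-9 + 20) = sqrt(11) ≈ 3.3166)
(8*s(3))*F = (8*1)*sqrt(11) = 8*sqrt(11)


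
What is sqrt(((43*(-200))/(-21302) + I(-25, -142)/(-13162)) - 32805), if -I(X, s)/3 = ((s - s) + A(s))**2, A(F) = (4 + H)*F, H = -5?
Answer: I*sqrt(161153001590758532579)/70094231 ≈ 181.11*I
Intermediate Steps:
A(F) = -F (A(F) = (4 - 5)*F = -F)
I(X, s) = -3*s**2 (I(X, s) = -3*((s - s) - s)**2 = -3*(0 - s)**2 = -3*s**2)
sqrt(((43*(-200))/(-21302) + I(-25, -142)/(-13162)) - 32805) = sqrt(((43*(-200))/(-21302) - 3*(-142)**2/(-13162)) - 32805) = sqrt((-8600*(-1/21302) - 3*20164*(-1/13162)) - 32805) = sqrt((4300/10651 - 60492*(-1/13162)) - 32805) = sqrt((4300/10651 + 30246/6581) - 32805) = sqrt(350448446/70094231 - 32805) = sqrt(-2299090799509/70094231) = I*sqrt(161153001590758532579)/70094231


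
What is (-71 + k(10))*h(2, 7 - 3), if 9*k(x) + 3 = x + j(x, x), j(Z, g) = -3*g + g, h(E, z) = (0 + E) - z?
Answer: 1304/9 ≈ 144.89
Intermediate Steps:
h(E, z) = E - z
j(Z, g) = -2*g
k(x) = -⅓ - x/9 (k(x) = -⅓ + (x - 2*x)/9 = -⅓ + (-x)/9 = -⅓ - x/9)
(-71 + k(10))*h(2, 7 - 3) = (-71 + (-⅓ - ⅑*10))*(2 - (7 - 3)) = (-71 + (-⅓ - 10/9))*(2 - 1*4) = (-71 - 13/9)*(2 - 4) = -652/9*(-2) = 1304/9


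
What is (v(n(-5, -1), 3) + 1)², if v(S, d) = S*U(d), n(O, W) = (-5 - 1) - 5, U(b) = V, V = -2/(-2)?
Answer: 100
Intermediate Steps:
V = 1 (V = -2*(-½) = 1)
U(b) = 1
n(O, W) = -11 (n(O, W) = -6 - 5 = -11)
v(S, d) = S (v(S, d) = S*1 = S)
(v(n(-5, -1), 3) + 1)² = (-11 + 1)² = (-10)² = 100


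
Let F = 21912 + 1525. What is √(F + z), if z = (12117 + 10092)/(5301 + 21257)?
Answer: √337374433810/3794 ≈ 153.09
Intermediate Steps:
F = 23437
z = 22209/26558 ≈ 0.83625
√(F + z) = √(23437 + 22209/26558) = √(622462055/26558) = √337374433810/3794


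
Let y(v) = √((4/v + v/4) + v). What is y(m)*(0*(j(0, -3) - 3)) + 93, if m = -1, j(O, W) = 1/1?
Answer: 93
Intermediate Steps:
j(O, W) = 1
y(v) = √(4/v + 5*v/4) (y(v) = √((4/v + v*(¼)) + v) = √((4/v + v/4) + v) = √(4/v + 5*v/4))
y(m)*(0*(j(0, -3) - 3)) + 93 = (√(5*(-1) + 16/(-1))/2)*(0*(1 - 3)) + 93 = (√(-5 + 16*(-1))/2)*(0*(-2)) + 93 = (√(-5 - 16)/2)*0 + 93 = (√(-21)/2)*0 + 93 = ((I*√21)/2)*0 + 93 = (I*√21/2)*0 + 93 = 0 + 93 = 93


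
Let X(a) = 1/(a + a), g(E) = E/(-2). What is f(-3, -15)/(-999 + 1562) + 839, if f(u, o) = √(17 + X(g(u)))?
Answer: 839 + 2*√39/1689 ≈ 839.01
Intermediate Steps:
g(E) = -E/2 (g(E) = E*(-½) = -E/2)
X(a) = 1/(2*a)
f(u, o) = √(17 - 1/u) (f(u, o) = √(17 + 1/(2*((-u/2)))) = √(17 + (-2/u)/2) = √(17 - 1/u))
f(-3, -15)/(-999 + 1562) + 839 = √(17 - 1/(-3))/(-999 + 1562) + 839 = √(17 - 1*(-⅓))/563 + 839 = √(17 + ⅓)*(1/563) + 839 = √(52/3)*(1/563) + 839 = (2*√39/3)*(1/563) + 839 = 2*√39/1689 + 839 = 839 + 2*√39/1689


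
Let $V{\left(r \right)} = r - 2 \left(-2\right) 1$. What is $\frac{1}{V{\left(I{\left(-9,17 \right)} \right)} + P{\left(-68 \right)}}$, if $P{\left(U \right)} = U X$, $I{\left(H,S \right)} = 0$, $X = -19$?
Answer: $\frac{1}{1296} \approx 0.0007716$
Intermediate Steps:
$P{\left(U \right)} = - 19 U$ ($P{\left(U \right)} = U \left(-19\right) = - 19 U$)
$V{\left(r \right)} = 4 + r$ ($V{\left(r \right)} = r - \left(-4\right) 1 = r - -4 = r + 4 = 4 + r$)
$\frac{1}{V{\left(I{\left(-9,17 \right)} \right)} + P{\left(-68 \right)}} = \frac{1}{\left(4 + 0\right) - -1292} = \frac{1}{4 + 1292} = \frac{1}{1296}$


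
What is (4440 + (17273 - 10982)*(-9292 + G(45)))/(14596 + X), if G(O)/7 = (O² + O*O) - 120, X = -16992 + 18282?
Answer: 57306939/7943 ≈ 7214.8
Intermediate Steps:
X = 1290
G(O) = -840 + 14*O² (G(O) = 7*((O² + O*O) - 120) = 7*((O² + O²) - 120) = 7*(2*O² - 120) = 7*(-120 + 2*O²) = -840 + 14*O²)
(4440 + (17273 - 10982)*(-9292 + G(45)))/(14596 + X) = (4440 + (17273 - 10982)*(-9292 + (-840 + 14*45²)))/(14596 + 1290) = (4440 + 6291*(-9292 + (-840 + 14*2025)))/15886 = (4440 + 6291*(-9292 + (-840 + 28350)))*(1/15886) = (4440 + 6291*(-9292 + 27510))*(1/15886) = (4440 + 6291*18218)*(1/15886) = (4440 + 114609438)*(1/15886) = 114613878*(1/15886) = 57306939/7943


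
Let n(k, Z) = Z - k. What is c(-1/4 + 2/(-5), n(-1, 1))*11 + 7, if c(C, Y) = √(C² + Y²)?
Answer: 7 + 11*√1769/20 ≈ 30.133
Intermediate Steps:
c(-1/4 + 2/(-5), n(-1, 1))*11 + 7 = √((-1/4 + 2/(-5))² + (1 - 1*(-1))²)*11 + 7 = √((-1*¼ + 2*(-⅕))² + (1 + 1)²)*11 + 7 = √((-¼ - ⅖)² + 2²)*11 + 7 = √((-13/20)² + 4)*11 + 7 = √(169/400 + 4)*11 + 7 = √(1769/400)*11 + 7 = (√1769/20)*11 + 7 = 11*√1769/20 + 7 = 7 + 11*√1769/20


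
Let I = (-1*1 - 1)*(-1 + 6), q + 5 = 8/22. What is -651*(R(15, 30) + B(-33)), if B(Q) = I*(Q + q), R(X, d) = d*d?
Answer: -9140040/11 ≈ -8.3091e+5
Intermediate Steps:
q = -51/11 (q = -5 + 8/22 = -5 + 8*(1/22) = -5 + 4/11 = -51/11 ≈ -4.6364)
R(X, d) = d**2
I = -10 (I = (-1 - 1)*5 = -2*5 = -10)
B(Q) = 510/11 - 10*Q (B(Q) = -10*(Q - 51/11) = -10*(-51/11 + Q) = 510/11 - 10*Q)
-651*(R(15, 30) + B(-33)) = -651*(30**2 + (510/11 - 10*(-33))) = -651*(900 + (510/11 + 330)) = -651*(900 + 4140/11) = -651*14040/11 = -9140040/11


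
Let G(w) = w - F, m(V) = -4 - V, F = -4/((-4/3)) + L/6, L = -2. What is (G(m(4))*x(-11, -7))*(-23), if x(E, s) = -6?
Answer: -1472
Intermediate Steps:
F = 8/3 (F = -4/((-4/3)) - 2/6 = -4/((-4*⅓)) - 2*⅙ = -4/(-4/3) - ⅓ = -4*(-¾) - ⅓ = 3 - ⅓ = 8/3 ≈ 2.6667)
G(w) = -8/3 + w (G(w) = w - 1*8/3 = w - 8/3 = -8/3 + w)
(G(m(4))*x(-11, -7))*(-23) = ((-8/3 + (-4 - 1*4))*(-6))*(-23) = ((-8/3 + (-4 - 4))*(-6))*(-23) = ((-8/3 - 8)*(-6))*(-23) = -32/3*(-6)*(-23) = 64*(-23) = -1472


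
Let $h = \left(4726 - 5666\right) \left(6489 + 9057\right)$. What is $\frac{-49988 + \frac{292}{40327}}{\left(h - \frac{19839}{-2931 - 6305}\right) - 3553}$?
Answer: $\frac{18618536381024}{5444172434821043} \approx 0.0034199$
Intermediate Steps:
$h = -14613240$ ($h = \left(-940\right) 15546 = -14613240$)
$\frac{-49988 + \frac{292}{40327}}{\left(h - \frac{19839}{-2931 - 6305}\right) - 3553} = \frac{-49988 + \frac{292}{40327}}{\left(-14613240 - \frac{19839}{-2931 - 6305}\right) - 3553} = \frac{-49988 + 292 \cdot \frac{1}{40327}}{\left(-14613240 - \frac{19839}{-9236}\right) - 3553} = \frac{-49988 + \frac{292}{40327}}{\left(-14613240 - 19839 \left(- \frac{1}{9236}\right)\right) - 3553} = - \frac{2015865784}{40327 \left(\left(-14613240 - - \frac{19839}{9236}\right) - 3553\right)} = - \frac{2015865784}{40327 \left(\left(-14613240 + \frac{19839}{9236}\right) - 3553\right)} = - \frac{2015865784}{40327 \left(- \frac{134967864801}{9236} - 3553\right)} = - \frac{2015865784}{40327 \left(- \frac{135000680309}{9236}\right)} = \left(- \frac{2015865784}{40327}\right) \left(- \frac{9236}{135000680309}\right) = \frac{18618536381024}{5444172434821043}$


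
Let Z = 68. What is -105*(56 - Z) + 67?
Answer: 1327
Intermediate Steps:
-105*(56 - Z) + 67 = -105*(56 - 1*68) + 67 = -105*(56 - 68) + 67 = -105*(-12) + 67 = 1260 + 67 = 1327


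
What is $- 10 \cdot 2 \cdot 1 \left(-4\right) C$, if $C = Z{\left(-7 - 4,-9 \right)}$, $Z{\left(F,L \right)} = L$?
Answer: $-720$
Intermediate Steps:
$C = -9$
$- 10 \cdot 2 \cdot 1 \left(-4\right) C = - 10 \cdot 2 \cdot 1 \left(-4\right) \left(-9\right) = - 10 \cdot 2 \left(-4\right) \left(-9\right) = \left(-10\right) \left(-8\right) \left(-9\right) = 80 \left(-9\right) = -720$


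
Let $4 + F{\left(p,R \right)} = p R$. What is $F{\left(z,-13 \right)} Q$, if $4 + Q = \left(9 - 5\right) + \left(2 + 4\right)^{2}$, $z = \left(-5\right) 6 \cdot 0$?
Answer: $-144$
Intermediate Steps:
$z = 0$ ($z = \left(-30\right) 0 = 0$)
$Q = 36$ ($Q = -4 + \left(\left(9 - 5\right) + \left(2 + 4\right)^{2}\right) = -4 + \left(4 + 6^{2}\right) = -4 + \left(4 + 36\right) = -4 + 40 = 36$)
$F{\left(p,R \right)} = -4 + R p$ ($F{\left(p,R \right)} = -4 + p R = -4 + R p$)
$F{\left(z,-13 \right)} Q = \left(-4 - 0\right) 36 = \left(-4 + 0\right) 36 = \left(-4\right) 36 = -144$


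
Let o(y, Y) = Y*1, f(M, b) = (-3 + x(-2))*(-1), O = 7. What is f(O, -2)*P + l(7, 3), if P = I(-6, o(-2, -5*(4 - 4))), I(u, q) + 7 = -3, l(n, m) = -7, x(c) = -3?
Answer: -67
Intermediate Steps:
f(M, b) = 6 (f(M, b) = (-3 - 3)*(-1) = -6*(-1) = 6)
o(y, Y) = Y
I(u, q) = -10 (I(u, q) = -7 - 3 = -10)
P = -10
f(O, -2)*P + l(7, 3) = 6*(-10) - 7 = -60 - 7 = -67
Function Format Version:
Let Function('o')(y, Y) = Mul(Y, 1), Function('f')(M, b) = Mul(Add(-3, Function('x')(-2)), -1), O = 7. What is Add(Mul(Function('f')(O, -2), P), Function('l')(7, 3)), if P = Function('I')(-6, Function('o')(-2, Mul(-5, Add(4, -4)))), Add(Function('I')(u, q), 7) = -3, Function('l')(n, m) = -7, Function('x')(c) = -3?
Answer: -67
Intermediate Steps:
Function('f')(M, b) = 6 (Function('f')(M, b) = Mul(Add(-3, -3), -1) = Mul(-6, -1) = 6)
Function('o')(y, Y) = Y
Function('I')(u, q) = -10 (Function('I')(u, q) = Add(-7, -3) = -10)
P = -10
Add(Mul(Function('f')(O, -2), P), Function('l')(7, 3)) = Add(Mul(6, -10), -7) = Add(-60, -7) = -67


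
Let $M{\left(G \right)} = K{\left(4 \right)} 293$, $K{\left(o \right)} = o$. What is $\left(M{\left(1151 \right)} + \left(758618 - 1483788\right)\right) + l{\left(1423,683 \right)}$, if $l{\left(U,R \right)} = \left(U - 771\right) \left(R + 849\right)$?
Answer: $274866$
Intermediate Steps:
$M{\left(G \right)} = 1172$ ($M{\left(G \right)} = 4 \cdot 293 = 1172$)
$l{\left(U,R \right)} = \left(-771 + U\right) \left(849 + R\right)$
$\left(M{\left(1151 \right)} + \left(758618 - 1483788\right)\right) + l{\left(1423,683 \right)} = \left(1172 + \left(758618 - 1483788\right)\right) + \left(-654579 - 526593 + 849 \cdot 1423 + 683 \cdot 1423\right) = \left(1172 - 725170\right) + \left(-654579 - 526593 + 1208127 + 971909\right) = -723998 + 998864 = 274866$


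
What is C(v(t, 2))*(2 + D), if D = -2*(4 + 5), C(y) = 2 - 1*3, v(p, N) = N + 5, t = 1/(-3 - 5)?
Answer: 16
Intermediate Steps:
t = -⅛ (t = 1/(-8) = -⅛ ≈ -0.12500)
v(p, N) = 5 + N
C(y) = -1 (C(y) = 2 - 3 = -1)
D = -18 (D = -2*9 = -18)
C(v(t, 2))*(2 + D) = -(2 - 18) = -1*(-16) = 16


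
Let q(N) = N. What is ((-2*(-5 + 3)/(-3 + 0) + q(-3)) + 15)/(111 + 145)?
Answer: 1/24 ≈ 0.041667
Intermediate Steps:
((-2*(-5 + 3)/(-3 + 0) + q(-3)) + 15)/(111 + 145) = ((-2*(-5 + 3)/(-3 + 0) - 3) + 15)/(111 + 145) = ((-(-4)/(-3) - 3) + 15)/256 = ((-(-4)*(-1)/3 - 3) + 15)*(1/256) = ((-2*⅔ - 3) + 15)*(1/256) = ((-4/3 - 3) + 15)*(1/256) = (-13/3 + 15)*(1/256) = (32/3)*(1/256) = 1/24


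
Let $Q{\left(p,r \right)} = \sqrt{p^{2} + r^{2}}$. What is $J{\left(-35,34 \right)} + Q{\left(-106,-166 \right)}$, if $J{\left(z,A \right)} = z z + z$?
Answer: $1190 + 2 \sqrt{9698} \approx 1387.0$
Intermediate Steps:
$J{\left(z,A \right)} = z + z^{2}$ ($J{\left(z,A \right)} = z^{2} + z = z + z^{2}$)
$J{\left(-35,34 \right)} + Q{\left(-106,-166 \right)} = - 35 \left(1 - 35\right) + \sqrt{\left(-106\right)^{2} + \left(-166\right)^{2}} = \left(-35\right) \left(-34\right) + \sqrt{11236 + 27556} = 1190 + \sqrt{38792} = 1190 + 2 \sqrt{9698}$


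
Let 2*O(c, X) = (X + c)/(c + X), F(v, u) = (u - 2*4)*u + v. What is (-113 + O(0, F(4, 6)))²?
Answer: 50625/4 ≈ 12656.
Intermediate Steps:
F(v, u) = v + u*(-8 + u) (F(v, u) = (u - 8)*u + v = (-8 + u)*u + v = u*(-8 + u) + v = v + u*(-8 + u))
O(c, X) = ½ (O(c, X) = ((X + c)/(c + X))/2 = ((X + c)/(X + c))/2 = (½)*1 = ½)
(-113 + O(0, F(4, 6)))² = (-113 + ½)² = (-225/2)² = 50625/4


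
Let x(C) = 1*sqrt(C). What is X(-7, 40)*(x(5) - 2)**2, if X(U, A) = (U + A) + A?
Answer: 657 - 292*sqrt(5) ≈ 4.0682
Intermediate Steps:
x(C) = sqrt(C)
X(U, A) = U + 2*A (X(U, A) = (A + U) + A = U + 2*A)
X(-7, 40)*(x(5) - 2)**2 = (-7 + 2*40)*(sqrt(5) - 2)**2 = (-7 + 80)*(-2 + sqrt(5))**2 = 73*(-2 + sqrt(5))**2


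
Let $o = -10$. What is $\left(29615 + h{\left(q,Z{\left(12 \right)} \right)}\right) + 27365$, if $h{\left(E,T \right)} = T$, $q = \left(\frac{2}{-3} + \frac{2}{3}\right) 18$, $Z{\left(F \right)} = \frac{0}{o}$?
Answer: $56980$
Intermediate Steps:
$Z{\left(F \right)} = 0$ ($Z{\left(F \right)} = \frac{0}{-10} = 0 \left(- \frac{1}{10}\right) = 0$)
$q = 0$ ($q = \left(2 \left(- \frac{1}{3}\right) + 2 \cdot \frac{1}{3}\right) 18 = \left(- \frac{2}{3} + \frac{2}{3}\right) 18 = 0 \cdot 18 = 0$)
$\left(29615 + h{\left(q,Z{\left(12 \right)} \right)}\right) + 27365 = \left(29615 + 0\right) + 27365 = 29615 + 27365 = 56980$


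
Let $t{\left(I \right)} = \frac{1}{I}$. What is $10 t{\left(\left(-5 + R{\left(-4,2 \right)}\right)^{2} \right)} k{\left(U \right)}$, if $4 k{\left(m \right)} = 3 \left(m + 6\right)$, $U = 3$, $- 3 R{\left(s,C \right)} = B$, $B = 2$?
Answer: $\frac{1215}{578} \approx 2.1021$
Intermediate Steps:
$R{\left(s,C \right)} = - \frac{2}{3}$ ($R{\left(s,C \right)} = \left(- \frac{1}{3}\right) 2 = - \frac{2}{3}$)
$k{\left(m \right)} = \frac{9}{2} + \frac{3 m}{4}$ ($k{\left(m \right)} = \frac{3 \left(m + 6\right)}{4} = \frac{3 \left(6 + m\right)}{4} = \frac{18 + 3 m}{4} = \frac{9}{2} + \frac{3 m}{4}$)
$10 t{\left(\left(-5 + R{\left(-4,2 \right)}\right)^{2} \right)} k{\left(U \right)} = \frac{10}{\left(-5 - \frac{2}{3}\right)^{2}} \left(\frac{9}{2} + \frac{3}{4} \cdot 3\right) = \frac{10}{\left(- \frac{17}{3}\right)^{2}} \left(\frac{9}{2} + \frac{9}{4}\right) = \frac{10}{\frac{289}{9}} \cdot \frac{27}{4} = 10 \cdot \frac{9}{289} \cdot \frac{27}{4} = \frac{90}{289} \cdot \frac{27}{4} = \frac{1215}{578}$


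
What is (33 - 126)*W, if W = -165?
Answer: 15345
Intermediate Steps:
(33 - 126)*W = (33 - 126)*(-165) = -93*(-165) = 15345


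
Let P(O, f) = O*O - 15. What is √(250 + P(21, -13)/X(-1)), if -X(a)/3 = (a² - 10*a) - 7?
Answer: √858/2 ≈ 14.646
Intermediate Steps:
P(O, f) = -15 + O² (P(O, f) = O² - 15 = -15 + O²)
X(a) = 21 - 3*a² + 30*a (X(a) = -3*((a² - 10*a) - 7) = -3*(-7 + a² - 10*a) = 21 - 3*a² + 30*a)
√(250 + P(21, -13)/X(-1)) = √(250 + (-15 + 21²)/(21 - 3*(-1)² + 30*(-1))) = √(250 + (-15 + 441)/(21 - 3*1 - 30)) = √(250 + 426/(21 - 3 - 30)) = √(250 + 426/(-12)) = √(250 + 426*(-1/12)) = √(250 - 71/2) = √(429/2) = √858/2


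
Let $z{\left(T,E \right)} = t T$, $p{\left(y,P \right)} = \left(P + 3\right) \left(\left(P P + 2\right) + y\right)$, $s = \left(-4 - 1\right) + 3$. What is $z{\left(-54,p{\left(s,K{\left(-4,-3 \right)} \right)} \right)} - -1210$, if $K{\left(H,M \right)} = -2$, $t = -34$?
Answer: $3046$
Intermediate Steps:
$s = -2$ ($s = -5 + 3 = -2$)
$p{\left(y,P \right)} = \left(3 + P\right) \left(2 + y + P^{2}\right)$ ($p{\left(y,P \right)} = \left(3 + P\right) \left(\left(P^{2} + 2\right) + y\right) = \left(3 + P\right) \left(\left(2 + P^{2}\right) + y\right) = \left(3 + P\right) \left(2 + y + P^{2}\right)$)
$z{\left(T,E \right)} = - 34 T$
$z{\left(-54,p{\left(s,K{\left(-4,-3 \right)} \right)} \right)} - -1210 = \left(-34\right) \left(-54\right) - -1210 = 1836 + 1210 = 3046$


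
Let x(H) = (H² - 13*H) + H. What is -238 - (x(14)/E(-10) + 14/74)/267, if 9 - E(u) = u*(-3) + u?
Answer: -25862263/108669 ≈ -237.99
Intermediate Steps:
x(H) = H² - 12*H
E(u) = 9 + 2*u (E(u) = 9 - (u*(-3) + u) = 9 - (-3*u + u) = 9 - (-2)*u = 9 + 2*u)
-238 - (x(14)/E(-10) + 14/74)/267 = -238 - ((14*(-12 + 14))/(9 + 2*(-10)) + 14/74)/267 = -238 - ((14*2)/(9 - 20) + 14*(1/74))/267 = -238 - (28/(-11) + 7/37)/267 = -238 - (28*(-1/11) + 7/37)/267 = -238 - (-28/11 + 7/37)/267 = -238 - (-959)/(407*267) = -238 - 1*(-959/108669) = -238 + 959/108669 = -25862263/108669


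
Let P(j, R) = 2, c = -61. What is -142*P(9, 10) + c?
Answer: -345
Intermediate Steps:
-142*P(9, 10) + c = -142*2 - 61 = -284 - 61 = -345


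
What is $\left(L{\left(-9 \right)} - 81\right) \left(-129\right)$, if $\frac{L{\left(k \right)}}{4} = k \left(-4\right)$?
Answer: $-8127$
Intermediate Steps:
$L{\left(k \right)} = - 16 k$ ($L{\left(k \right)} = 4 k \left(-4\right) = 4 \left(- 4 k\right) = - 16 k$)
$\left(L{\left(-9 \right)} - 81\right) \left(-129\right) = \left(\left(-16\right) \left(-9\right) - 81\right) \left(-129\right) = \left(144 - 81\right) \left(-129\right) = 63 \left(-129\right) = -8127$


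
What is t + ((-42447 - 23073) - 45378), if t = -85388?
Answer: -196286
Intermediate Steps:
t + ((-42447 - 23073) - 45378) = -85388 + ((-42447 - 23073) - 45378) = -85388 + (-65520 - 45378) = -85388 - 110898 = -196286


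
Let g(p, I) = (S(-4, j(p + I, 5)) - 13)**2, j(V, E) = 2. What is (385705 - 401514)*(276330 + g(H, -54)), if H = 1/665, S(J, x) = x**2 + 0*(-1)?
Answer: -4369781499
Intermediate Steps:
S(J, x) = x**2 (S(J, x) = x**2 + 0 = x**2)
H = 1/665 ≈ 0.0015038
g(p, I) = 81 (g(p, I) = (2**2 - 13)**2 = (4 - 13)**2 = (-9)**2 = 81)
(385705 - 401514)*(276330 + g(H, -54)) = (385705 - 401514)*(276330 + 81) = -15809*276411 = -4369781499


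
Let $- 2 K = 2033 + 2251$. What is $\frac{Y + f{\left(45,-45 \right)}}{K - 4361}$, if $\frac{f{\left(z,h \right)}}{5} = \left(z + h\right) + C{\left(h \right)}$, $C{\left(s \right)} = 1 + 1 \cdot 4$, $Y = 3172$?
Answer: $- \frac{3197}{6503} \approx -0.49162$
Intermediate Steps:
$C{\left(s \right)} = 5$ ($C{\left(s \right)} = 1 + 4 = 5$)
$f{\left(z,h \right)} = 25 + 5 h + 5 z$ ($f{\left(z,h \right)} = 5 \left(\left(z + h\right) + 5\right) = 5 \left(\left(h + z\right) + 5\right) = 5 \left(5 + h + z\right) = 25 + 5 h + 5 z$)
$K = -2142$ ($K = - \frac{2033 + 2251}{2} = \left(- \frac{1}{2}\right) 4284 = -2142$)
$\frac{Y + f{\left(45,-45 \right)}}{K - 4361} = \frac{3172 + \left(25 + 5 \left(-45\right) + 5 \cdot 45\right)}{-2142 - 4361} = \frac{3172 + \left(25 - 225 + 225\right)}{-6503} = \left(3172 + 25\right) \left(- \frac{1}{6503}\right) = 3197 \left(- \frac{1}{6503}\right) = - \frac{3197}{6503}$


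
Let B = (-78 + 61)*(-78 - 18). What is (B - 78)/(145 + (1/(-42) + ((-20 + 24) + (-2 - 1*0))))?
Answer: 65268/6173 ≈ 10.573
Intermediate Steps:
B = 1632 (B = -17*(-96) = 1632)
(B - 78)/(145 + (1/(-42) + ((-20 + 24) + (-2 - 1*0)))) = (1632 - 78)/(145 + (1/(-42) + ((-20 + 24) + (-2 - 1*0)))) = 1554/(145 + (-1/42 + (4 + (-2 + 0)))) = 1554/(145 + (-1/42 + (4 - 2))) = 1554/(145 + (-1/42 + 2)) = 1554/(145 + 83/42) = 1554/(6173/42) = 1554*(42/6173) = 65268/6173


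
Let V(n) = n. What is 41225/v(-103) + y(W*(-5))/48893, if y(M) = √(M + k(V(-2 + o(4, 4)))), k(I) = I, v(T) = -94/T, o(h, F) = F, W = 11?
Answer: 4246175/94 + I*√53/48893 ≈ 45172.0 + 0.0001489*I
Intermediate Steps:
y(M) = √(2 + M) (y(M) = √(M + (-2 + 4)) = √(M + 2) = √(2 + M))
41225/v(-103) + y(W*(-5))/48893 = 41225/((-94/(-103))) + √(2 + 11*(-5))/48893 = 41225/((-94*(-1/103))) + √(2 - 55)*(1/48893) = 41225/(94/103) + √(-53)*(1/48893) = 41225*(103/94) + (I*√53)*(1/48893) = 4246175/94 + I*√53/48893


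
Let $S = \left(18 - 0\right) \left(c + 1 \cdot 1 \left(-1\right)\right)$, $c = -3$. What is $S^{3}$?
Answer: $-373248$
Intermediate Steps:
$S = -72$ ($S = \left(18 - 0\right) \left(-3 + 1 \cdot 1 \left(-1\right)\right) = \left(18 + \left(-7 + 7\right)\right) \left(-3 + 1 \left(-1\right)\right) = \left(18 + 0\right) \left(-3 - 1\right) = 18 \left(-4\right) = -72$)
$S^{3} = \left(-72\right)^{3} = -373248$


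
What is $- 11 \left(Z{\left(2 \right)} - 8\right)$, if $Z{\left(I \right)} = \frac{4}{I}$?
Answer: $66$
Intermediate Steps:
$- 11 \left(Z{\left(2 \right)} - 8\right) = - 11 \left(\frac{4}{2} - 8\right) = - 11 \left(4 \cdot \frac{1}{2} - 8\right) = - 11 \left(2 - 8\right) = \left(-11\right) \left(-6\right) = 66$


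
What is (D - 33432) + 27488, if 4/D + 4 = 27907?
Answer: -165855428/27903 ≈ -5944.0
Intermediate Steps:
D = 4/27903 (D = 4/(-4 + 27907) = 4/27903 ≈ 0.00014335)
(D - 33432) + 27488 = (4/27903 - 33432) + 27488 = -932853092/27903 + 27488 = -165855428/27903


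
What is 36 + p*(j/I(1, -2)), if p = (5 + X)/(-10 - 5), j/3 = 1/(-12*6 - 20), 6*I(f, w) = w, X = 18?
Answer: 717/20 ≈ 35.850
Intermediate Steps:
I(f, w) = w/6
j = -3/92 (j = 3/(-12*6 - 20) = 3/(-72 - 20) = 3/(-92) = 3*(-1/92) = -3/92 ≈ -0.032609)
p = -23/15 (p = (5 + 18)/(-10 - 5) = 23/(-15) = 23*(-1/15) = -23/15 ≈ -1.5333)
36 + p*(j/I(1, -2)) = 36 - (-1)/(20*((⅙)*(-2))) = 36 - (-1)/(20*(-⅓)) = 36 - (-1)*(-3)/20 = 36 - 23/15*9/92 = 36 - 3/20 = 717/20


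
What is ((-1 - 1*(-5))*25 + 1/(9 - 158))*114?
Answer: 1698486/149 ≈ 11399.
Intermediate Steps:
((-1 - 1*(-5))*25 + 1/(9 - 158))*114 = ((-1 + 5)*25 + 1/(-149))*114 = (4*25 - 1/149)*114 = (100 - 1/149)*114 = (14899/149)*114 = 1698486/149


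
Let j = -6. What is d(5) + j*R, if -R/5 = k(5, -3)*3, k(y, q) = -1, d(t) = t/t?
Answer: -89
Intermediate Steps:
d(t) = 1
R = 15 (R = -(-5)*3 = -5*(-3) = 15)
d(5) + j*R = 1 - 6*15 = 1 - 90 = -89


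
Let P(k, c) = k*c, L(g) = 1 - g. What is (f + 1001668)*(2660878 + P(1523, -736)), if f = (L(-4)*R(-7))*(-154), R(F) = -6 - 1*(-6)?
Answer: 1542518636600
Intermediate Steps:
R(F) = 0 (R(F) = -6 + 6 = 0)
f = 0 (f = ((1 - 1*(-4))*0)*(-154) = ((1 + 4)*0)*(-154) = (5*0)*(-154) = 0*(-154) = 0)
P(k, c) = c*k
(f + 1001668)*(2660878 + P(1523, -736)) = (0 + 1001668)*(2660878 - 736*1523) = 1001668*(2660878 - 1120928) = 1001668*1539950 = 1542518636600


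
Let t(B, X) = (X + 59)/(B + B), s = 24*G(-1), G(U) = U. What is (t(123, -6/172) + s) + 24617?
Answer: 520294579/21156 ≈ 24593.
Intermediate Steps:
s = -24 (s = 24*(-1) = -24)
t(B, X) = (59 + X)/(2*B) (t(B, X) = (59 + X)/((2*B)) = (59 + X)*(1/(2*B)) = (59 + X)/(2*B))
(t(123, -6/172) + s) + 24617 = ((½)*(59 - 6/172)/123 - 24) + 24617 = ((½)*(1/123)*(59 - 6*1/172) - 24) + 24617 = ((½)*(1/123)*(59 - 3/86) - 24) + 24617 = ((½)*(1/123)*(5071/86) - 24) + 24617 = (5071/21156 - 24) + 24617 = -502673/21156 + 24617 = 520294579/21156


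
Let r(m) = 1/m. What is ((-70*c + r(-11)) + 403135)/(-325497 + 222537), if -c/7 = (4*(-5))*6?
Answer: -946921/283140 ≈ -3.3444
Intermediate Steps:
c = 840 (c = -7*4*(-5)*6 = -(-140)*6 = -7*(-120) = 840)
((-70*c + r(-11)) + 403135)/(-325497 + 222537) = ((-70*840 + 1/(-11)) + 403135)/(-325497 + 222537) = ((-58800 - 1/11) + 403135)/(-102960) = (-646801/11 + 403135)*(-1/102960) = (3787684/11)*(-1/102960) = -946921/283140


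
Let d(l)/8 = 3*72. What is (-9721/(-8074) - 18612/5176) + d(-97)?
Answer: 4507183255/2611939 ≈ 1725.6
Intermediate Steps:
d(l) = 1728 (d(l) = 8*(3*72) = 8*216 = 1728)
(-9721/(-8074) - 18612/5176) + d(-97) = (-9721/(-8074) - 18612/5176) + 1728 = (-9721*(-1/8074) - 18612*1/5176) + 1728 = (9721/8074 - 4653/1294) + 1728 = -6247337/2611939 + 1728 = 4507183255/2611939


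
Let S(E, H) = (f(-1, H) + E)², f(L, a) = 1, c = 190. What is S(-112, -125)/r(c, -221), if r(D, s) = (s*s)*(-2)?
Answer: -12321/97682 ≈ -0.12613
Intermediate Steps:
r(D, s) = -2*s² (r(D, s) = s²*(-2) = -2*s²)
S(E, H) = (1 + E)²
S(-112, -125)/r(c, -221) = (1 - 112)²/((-2*(-221)²)) = (-111)²/((-2*48841)) = 12321/(-97682) = 12321*(-1/97682) = -12321/97682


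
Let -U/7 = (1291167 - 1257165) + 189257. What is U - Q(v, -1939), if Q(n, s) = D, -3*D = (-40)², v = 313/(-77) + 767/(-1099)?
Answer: -4686839/3 ≈ -1.5623e+6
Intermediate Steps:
U = -1562813 (U = -7*((1291167 - 1257165) + 189257) = -7*(34002 + 189257) = -7*223259 = -1562813)
v = -57578/12089 (v = 313*(-1/77) + 767*(-1/1099) = -313/77 - 767/1099 = -57578/12089 ≈ -4.7628)
D = -1600/3 (D = -⅓*(-40)² = -⅓*1600 = -1600/3 ≈ -533.33)
Q(n, s) = -1600/3
U - Q(v, -1939) = -1562813 - 1*(-1600/3) = -1562813 + 1600/3 = -4686839/3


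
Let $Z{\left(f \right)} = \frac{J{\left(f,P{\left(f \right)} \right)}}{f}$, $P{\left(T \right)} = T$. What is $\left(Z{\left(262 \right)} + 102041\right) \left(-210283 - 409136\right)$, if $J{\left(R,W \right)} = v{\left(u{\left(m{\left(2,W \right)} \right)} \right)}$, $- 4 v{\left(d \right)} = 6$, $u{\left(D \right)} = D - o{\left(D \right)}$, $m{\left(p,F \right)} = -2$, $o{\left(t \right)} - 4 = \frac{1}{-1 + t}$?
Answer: $- \frac{33120012451539}{524} \approx -6.3206 \cdot 10^{10}$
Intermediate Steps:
$o{\left(t \right)} = 4 + \frac{1}{-1 + t}$
$u{\left(D \right)} = D - \frac{-3 + 4 D}{-1 + D}$
$v{\left(d \right)} = - \frac{3}{2}$ ($v{\left(d \right)} = \left(- \frac{1}{4}\right) 6 = - \frac{3}{2}$)
$J{\left(R,W \right)} = - \frac{3}{2}$
$Z{\left(f \right)} = - \frac{3}{2 f}$
$\left(Z{\left(262 \right)} + 102041\right) \left(-210283 - 409136\right) = \left(- \frac{3}{2 \cdot 262} + 102041\right) \left(-210283 - 409136\right) = \left(\left(- \frac{3}{2}\right) \frac{1}{262} + 102041\right) \left(-619419\right) = \left(- \frac{3}{524} + 102041\right) \left(-619419\right) = \frac{53469481}{524} \left(-619419\right) = - \frac{33120012451539}{524}$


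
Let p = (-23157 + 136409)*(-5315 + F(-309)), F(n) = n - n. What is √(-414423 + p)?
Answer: I*√602348803 ≈ 24543.0*I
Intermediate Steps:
F(n) = 0
p = -601934380 (p = (-23157 + 136409)*(-5315 + 0) = 113252*(-5315) = -601934380)
√(-414423 + p) = √(-414423 - 601934380) = √(-602348803) = I*√602348803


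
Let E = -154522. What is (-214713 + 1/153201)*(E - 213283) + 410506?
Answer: 12098731154714866/153201 ≈ 7.8973e+10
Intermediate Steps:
(-214713 + 1/153201)*(E - 213283) + 410506 = (-214713 + 1/153201)*(-154522 - 213283) + 410506 = (-214713 + 1/153201)*(-367805) + 410506 = -32894246312/153201*(-367805) + 410506 = 12098668264785160/153201 + 410506 = 12098731154714866/153201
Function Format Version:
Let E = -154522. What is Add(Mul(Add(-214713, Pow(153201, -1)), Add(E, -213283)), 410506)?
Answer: Rational(12098731154714866, 153201) ≈ 7.8973e+10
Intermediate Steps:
Add(Mul(Add(-214713, Pow(153201, -1)), Add(E, -213283)), 410506) = Add(Mul(Add(-214713, Pow(153201, -1)), Add(-154522, -213283)), 410506) = Add(Mul(Add(-214713, Rational(1, 153201)), -367805), 410506) = Add(Mul(Rational(-32894246312, 153201), -367805), 410506) = Add(Rational(12098668264785160, 153201), 410506) = Rational(12098731154714866, 153201)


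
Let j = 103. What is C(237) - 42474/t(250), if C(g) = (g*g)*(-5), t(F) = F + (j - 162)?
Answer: -53683869/191 ≈ -2.8107e+5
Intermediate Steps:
t(F) = -59 + F (t(F) = F + (103 - 162) = F - 59 = -59 + F)
C(g) = -5*g² (C(g) = g²*(-5) = -5*g²)
C(237) - 42474/t(250) = -5*237² - 42474/(-59 + 250) = -5*56169 - 42474/191 = -280845 - 42474/191 = -53683869/191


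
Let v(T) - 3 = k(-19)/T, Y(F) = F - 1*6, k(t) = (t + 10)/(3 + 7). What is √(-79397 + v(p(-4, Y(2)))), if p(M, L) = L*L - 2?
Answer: I*√389030915/70 ≈ 281.77*I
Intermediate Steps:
k(t) = 1 + t/10 (k(t) = (10 + t)/10 = (10 + t)*(⅒) = 1 + t/10)
Y(F) = -6 + F (Y(F) = F - 6 = -6 + F)
p(M, L) = -2 + L² (p(M, L) = L² - 2 = -2 + L²)
v(T) = 3 - 9/(10*T) (v(T) = 3 + (1 + (⅒)*(-19))/T = 3 + (1 - 19/10)/T = 3 - 9/(10*T))
√(-79397 + v(p(-4, Y(2)))) = √(-79397 + (3 - 9/(10*(-2 + (-6 + 2)²)))) = √(-79397 + (3 - 9/(10*(-2 + (-4)²)))) = √(-79397 + (3 - 9/(10*(-2 + 16)))) = √(-79397 + (3 - 9/10/14)) = √(-79397 + (3 - 9/10*1/14)) = √(-79397 + (3 - 9/140)) = √(-79397 + 411/140) = √(-11115169/140) = I*√389030915/70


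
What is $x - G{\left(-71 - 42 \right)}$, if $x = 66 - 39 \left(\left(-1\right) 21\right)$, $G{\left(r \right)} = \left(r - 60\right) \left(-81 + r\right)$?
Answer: $-32677$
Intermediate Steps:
$G{\left(r \right)} = \left(-81 + r\right) \left(-60 + r\right)$ ($G{\left(r \right)} = \left(-60 + r\right) \left(-81 + r\right) = \left(-81 + r\right) \left(-60 + r\right)$)
$x = 885$ ($x = 66 - -819 = 66 + 819 = 885$)
$x - G{\left(-71 - 42 \right)} = 885 - \left(4860 + \left(-71 - 42\right)^{2} - 141 \left(-71 - 42\right)\right) = 885 - \left(4860 + \left(-113\right)^{2} - -15933\right) = 885 - \left(4860 + 12769 + 15933\right) = 885 - 33562 = -32677$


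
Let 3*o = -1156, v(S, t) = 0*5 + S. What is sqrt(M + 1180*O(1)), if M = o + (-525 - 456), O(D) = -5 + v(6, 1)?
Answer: I*sqrt(1677)/3 ≈ 13.65*I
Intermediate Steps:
v(S, t) = S (v(S, t) = 0 + S = S)
o = -1156/3 (o = (1/3)*(-1156) = -1156/3 ≈ -385.33)
O(D) = 1 (O(D) = -5 + 6 = 1)
M = -4099/3 (M = -1156/3 + (-525 - 456) = -1156/3 - 981 = -4099/3 ≈ -1366.3)
sqrt(M + 1180*O(1)) = sqrt(-4099/3 + 1180*1) = sqrt(-4099/3 + 1180) = sqrt(-559/3) = I*sqrt(1677)/3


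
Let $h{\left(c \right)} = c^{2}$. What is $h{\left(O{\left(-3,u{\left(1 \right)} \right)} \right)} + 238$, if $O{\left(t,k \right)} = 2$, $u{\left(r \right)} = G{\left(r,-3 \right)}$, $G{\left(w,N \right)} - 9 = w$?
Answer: $242$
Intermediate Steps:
$G{\left(w,N \right)} = 9 + w$
$u{\left(r \right)} = 9 + r$
$h{\left(O{\left(-3,u{\left(1 \right)} \right)} \right)} + 238 = 2^{2} + 238 = 4 + 238 = 242$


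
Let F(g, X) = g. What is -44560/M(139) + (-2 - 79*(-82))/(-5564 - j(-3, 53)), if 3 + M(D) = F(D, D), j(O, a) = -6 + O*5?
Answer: -30984602/94231 ≈ -328.82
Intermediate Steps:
j(O, a) = -6 + 5*O
M(D) = -3 + D
-44560/M(139) + (-2 - 79*(-82))/(-5564 - j(-3, 53)) = -44560/(-3 + 139) + (-2 - 79*(-82))/(-5564 - (-6 + 5*(-3))) = -44560/136 + (-2 + 6478)/(-5564 - (-6 - 15)) = -44560*1/136 + 6476/(-5564 - 1*(-21)) = -5570/17 + 6476/(-5564 + 21) = -5570/17 + 6476/(-5543) = -5570/17 + 6476*(-1/5543) = -5570/17 - 6476/5543 = -30984602/94231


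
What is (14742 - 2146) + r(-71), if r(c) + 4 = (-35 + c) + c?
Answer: 12415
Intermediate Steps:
r(c) = -39 + 2*c (r(c) = -4 + ((-35 + c) + c) = -4 + (-35 + 2*c) = -39 + 2*c)
(14742 - 2146) + r(-71) = (14742 - 2146) + (-39 + 2*(-71)) = 12596 + (-39 - 142) = 12596 - 181 = 12415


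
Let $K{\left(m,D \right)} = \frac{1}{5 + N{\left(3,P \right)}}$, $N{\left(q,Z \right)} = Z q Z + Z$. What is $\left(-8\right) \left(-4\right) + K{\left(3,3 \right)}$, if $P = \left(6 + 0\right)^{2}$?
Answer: $\frac{125729}{3929} \approx 32.0$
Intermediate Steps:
$P = 36$ ($P = 6^{2} = 36$)
$N{\left(q,Z \right)} = Z + q Z^{2}$ ($N{\left(q,Z \right)} = q Z^{2} + Z = Z + q Z^{2}$)
$K{\left(m,D \right)} = \frac{1}{3929}$ ($K{\left(m,D \right)} = \frac{1}{5 + 36 \left(1 + 36 \cdot 3\right)} = \frac{1}{5 + 36 \left(1 + 108\right)} = \frac{1}{5 + 36 \cdot 109} = \frac{1}{5 + 3924} = \frac{1}{3929}$)
$\left(-8\right) \left(-4\right) + K{\left(3,3 \right)} = \left(-8\right) \left(-4\right) + \frac{1}{3929} = 32 + \frac{1}{3929} = \frac{125729}{3929}$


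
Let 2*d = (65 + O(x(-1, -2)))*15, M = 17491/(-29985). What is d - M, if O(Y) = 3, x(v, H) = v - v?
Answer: 15309841/29985 ≈ 510.58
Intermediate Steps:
x(v, H) = 0
M = -17491/29985 (M = 17491*(-1/29985) = -17491/29985 ≈ -0.58333)
d = 510 (d = ((65 + 3)*15)/2 = (68*15)/2 = (1/2)*1020 = 510)
d - M = 510 - 1*(-17491/29985) = 510 + 17491/29985 = 15309841/29985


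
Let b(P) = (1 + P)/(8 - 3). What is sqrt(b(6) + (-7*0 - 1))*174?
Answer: 174*sqrt(10)/5 ≈ 110.05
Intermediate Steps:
b(P) = 1/5 + P/5 (b(P) = (1 + P)/5 = (1 + P)*(1/5) = 1/5 + P/5)
sqrt(b(6) + (-7*0 - 1))*174 = sqrt((1/5 + (1/5)*6) + (-7*0 - 1))*174 = sqrt((1/5 + 6/5) + (0 - 1))*174 = sqrt(7/5 - 1)*174 = sqrt(2/5)*174 = (sqrt(10)/5)*174 = 174*sqrt(10)/5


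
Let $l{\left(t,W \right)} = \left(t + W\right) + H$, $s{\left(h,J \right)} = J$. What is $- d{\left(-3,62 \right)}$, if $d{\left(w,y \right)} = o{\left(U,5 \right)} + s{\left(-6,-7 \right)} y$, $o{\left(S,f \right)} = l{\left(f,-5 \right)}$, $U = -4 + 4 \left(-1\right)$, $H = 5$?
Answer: $429$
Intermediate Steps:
$U = -8$ ($U = -4 - 4 = -8$)
$l{\left(t,W \right)} = 5 + W + t$ ($l{\left(t,W \right)} = \left(t + W\right) + 5 = \left(W + t\right) + 5 = 5 + W + t$)
$o{\left(S,f \right)} = f$ ($o{\left(S,f \right)} = 5 - 5 + f = f$)
$d{\left(w,y \right)} = 5 - 7 y$
$- d{\left(-3,62 \right)} = - (5 - 434) = \left(-1\right) \left(-429\right) = 429$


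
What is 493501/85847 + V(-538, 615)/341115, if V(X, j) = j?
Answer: 11226225968/1952246627 ≈ 5.7504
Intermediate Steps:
493501/85847 + V(-538, 615)/341115 = 493501/85847 + 615/341115 = 493501*(1/85847) + 615*(1/341115) = 493501/85847 + 41/22741 = 11226225968/1952246627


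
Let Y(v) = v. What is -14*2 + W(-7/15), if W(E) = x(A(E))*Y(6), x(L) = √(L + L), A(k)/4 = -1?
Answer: -28 + 12*I*√2 ≈ -28.0 + 16.971*I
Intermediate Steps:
A(k) = -4 (A(k) = 4*(-1) = -4)
x(L) = √2*√L (x(L) = √(2*L) = √2*√L)
W(E) = 12*I*√2 (W(E) = (√2*√(-4))*6 = (√2*(2*I))*6 = (2*I*√2)*6 = 12*I*√2)
-14*2 + W(-7/15) = -14*2 + 12*I*√2 = -28 + 12*I*√2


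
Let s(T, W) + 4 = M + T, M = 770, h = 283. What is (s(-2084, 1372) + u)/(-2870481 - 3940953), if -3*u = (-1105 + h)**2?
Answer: 113273/3405717 ≈ 0.033260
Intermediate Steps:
s(T, W) = 766 + T (s(T, W) = -4 + (770 + T) = 766 + T)
u = -225228 (u = -(-1105 + 283)**2/3 = -1/3*(-822)**2 = -1/3*675684 = -225228)
(s(-2084, 1372) + u)/(-2870481 - 3940953) = ((766 - 2084) - 225228)/(-2870481 - 3940953) = (-1318 - 225228)/(-6811434) = -226546*(-1/6811434) = 113273/3405717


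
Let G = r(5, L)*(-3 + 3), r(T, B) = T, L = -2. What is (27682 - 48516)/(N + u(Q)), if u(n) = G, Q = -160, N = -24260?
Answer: 10417/12130 ≈ 0.85878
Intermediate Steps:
G = 0 (G = 5*(-3 + 3) = 5*0 = 0)
u(n) = 0
(27682 - 48516)/(N + u(Q)) = (27682 - 48516)/(-24260 + 0) = -20834/(-24260) = -20834*(-1/24260) = 10417/12130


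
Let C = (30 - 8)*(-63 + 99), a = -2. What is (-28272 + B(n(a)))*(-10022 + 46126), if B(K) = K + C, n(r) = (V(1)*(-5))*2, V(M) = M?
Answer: -992498960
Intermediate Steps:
C = 792 (C = 22*36 = 792)
n(r) = -10 (n(r) = (1*(-5))*2 = -5*2 = -10)
B(K) = 792 + K (B(K) = K + 792 = 792 + K)
(-28272 + B(n(a)))*(-10022 + 46126) = (-28272 + (792 - 10))*(-10022 + 46126) = (-28272 + 782)*36104 = -27490*36104 = -992498960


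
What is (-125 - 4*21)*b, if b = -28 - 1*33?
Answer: 12749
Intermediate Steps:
b = -61 (b = -28 - 33 = -61)
(-125 - 4*21)*b = (-125 - 4*21)*(-61) = (-125 - 84)*(-61) = -209*(-61) = 12749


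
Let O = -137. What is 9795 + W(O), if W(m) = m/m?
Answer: 9796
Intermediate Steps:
W(m) = 1
9795 + W(O) = 9795 + 1 = 9796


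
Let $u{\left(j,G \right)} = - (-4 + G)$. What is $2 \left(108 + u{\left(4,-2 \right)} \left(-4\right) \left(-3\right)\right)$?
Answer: $360$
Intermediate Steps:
$u{\left(j,G \right)} = 4 - G$
$2 \left(108 + u{\left(4,-2 \right)} \left(-4\right) \left(-3\right)\right) = 2 \left(108 + \left(4 - -2\right) \left(-4\right) \left(-3\right)\right) = 2 \left(108 + \left(4 + 2\right) \left(-4\right) \left(-3\right)\right) = 2 \left(108 + 6 \left(-4\right) \left(-3\right)\right) = 2 \left(108 - -72\right) = 2 \left(108 + 72\right) = 2 \cdot 180 = 360$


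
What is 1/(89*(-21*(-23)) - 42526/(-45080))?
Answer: 22540/968948243 ≈ 2.3262e-5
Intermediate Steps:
1/(89*(-21*(-23)) - 42526/(-45080)) = 1/(89*483 - 42526*(-1/45080)) = 1/(42987 + 21263/22540) = 1/(968948243/22540) = 22540/968948243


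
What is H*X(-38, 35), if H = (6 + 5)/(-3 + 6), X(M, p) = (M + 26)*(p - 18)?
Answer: -748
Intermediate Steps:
X(M, p) = (-18 + p)*(26 + M) (X(M, p) = (26 + M)*(-18 + p) = (-18 + p)*(26 + M))
H = 11/3 ≈ 3.6667
H*X(-38, 35) = 11*(-468 - 18*(-38) + 26*35 - 38*35)/3 = 11*(-468 + 684 + 910 - 1330)/3 = (11/3)*(-204) = -748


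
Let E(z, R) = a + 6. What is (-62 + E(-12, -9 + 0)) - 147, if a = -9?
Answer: -212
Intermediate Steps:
E(z, R) = -3 (E(z, R) = -9 + 6 = -3)
(-62 + E(-12, -9 + 0)) - 147 = (-62 - 3) - 147 = -65 - 147 = -212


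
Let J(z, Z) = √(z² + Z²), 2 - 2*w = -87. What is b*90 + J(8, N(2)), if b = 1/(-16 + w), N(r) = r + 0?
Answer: 60/19 + 2*√17 ≈ 11.404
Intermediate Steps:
w = 89/2 (w = 1 - ½*(-87) = 1 + 87/2 = 89/2 ≈ 44.500)
N(r) = r
b = 2/57 (b = 1/(-16 + 89/2) = 1/(57/2) = 2/57 ≈ 0.035088)
J(z, Z) = √(Z² + z²)
b*90 + J(8, N(2)) = (2/57)*90 + √(2² + 8²) = 60/19 + √(4 + 64) = 60/19 + √68 = 60/19 + 2*√17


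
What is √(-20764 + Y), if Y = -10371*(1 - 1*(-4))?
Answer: I*√72619 ≈ 269.48*I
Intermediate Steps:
Y = -51855 (Y = -10371*(1 + 4) = -10371*5 = -51855)
√(-20764 + Y) = √(-20764 - 51855) = √(-72619) = I*√72619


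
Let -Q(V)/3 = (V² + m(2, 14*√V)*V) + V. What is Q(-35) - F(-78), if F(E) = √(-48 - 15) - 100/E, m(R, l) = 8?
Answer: -106520/39 - 3*I*√7 ≈ -2731.3 - 7.9373*I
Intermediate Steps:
Q(V) = -27*V - 3*V² (Q(V) = -3*((V² + 8*V) + V) = -3*(V² + 9*V) = -27*V - 3*V²)
F(E) = -100/E + 3*I*√7 (F(E) = √(-63) - 100/E = 3*I*√7 - 100/E = -100/E + 3*I*√7)
Q(-35) - F(-78) = -3*(-35)*(9 - 35) - (-100/(-78) + 3*I*√7) = -3*(-35)*(-26) - (-100*(-1/78) + 3*I*√7) = -2730 - (50/39 + 3*I*√7) = -2730 + (-50/39 - 3*I*√7) = -106520/39 - 3*I*√7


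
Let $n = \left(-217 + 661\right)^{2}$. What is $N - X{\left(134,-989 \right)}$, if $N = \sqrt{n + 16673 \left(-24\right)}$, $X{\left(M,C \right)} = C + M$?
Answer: $855 + 2 i \sqrt{50754} \approx 855.0 + 450.57 i$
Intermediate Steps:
$n = 197136$ ($n = 444^{2} = 197136$)
$N = 2 i \sqrt{50754}$ ($N = \sqrt{197136 + 16673 \left(-24\right)} = \sqrt{197136 - 400152} = \sqrt{-203016} = 2 i \sqrt{50754} \approx 450.57 i$)
$N - X{\left(134,-989 \right)} = 2 i \sqrt{50754} - \left(-989 + 134\right) = 2 i \sqrt{50754} - -855 = 2 i \sqrt{50754} + 855 = 855 + 2 i \sqrt{50754}$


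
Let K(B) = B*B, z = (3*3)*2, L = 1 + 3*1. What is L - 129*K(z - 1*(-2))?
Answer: -51596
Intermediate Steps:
L = 4 (L = 1 + 3 = 4)
z = 18 (z = 9*2 = 18)
K(B) = B²
L - 129*K(z - 1*(-2)) = 4 - 129*(18 - 1*(-2))² = 4 - 129*(18 + 2)² = 4 - 129*20² = 4 - 129*400 = 4 - 51600 = -51596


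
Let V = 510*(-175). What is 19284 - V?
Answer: 108534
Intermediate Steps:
V = -89250
19284 - V = 19284 - 1*(-89250) = 19284 + 89250 = 108534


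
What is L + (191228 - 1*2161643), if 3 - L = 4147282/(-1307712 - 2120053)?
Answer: -6754105141898/3427765 ≈ -1.9704e+6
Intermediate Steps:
L = 14430577/3427765 (L = 3 - 4147282/(-1307712 - 2120053) = 3 - 4147282/(-3427765) = 3 - 4147282*(-1)/3427765 = 3 - 1*(-4147282/3427765) = 3 + 4147282/3427765 = 14430577/3427765 ≈ 4.2099)
L + (191228 - 1*2161643) = 14430577/3427765 + (191228 - 1*2161643) = 14430577/3427765 + (191228 - 2161643) = 14430577/3427765 - 1970415 = -6754105141898/3427765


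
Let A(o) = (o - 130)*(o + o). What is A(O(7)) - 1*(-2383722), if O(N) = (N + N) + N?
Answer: 2379144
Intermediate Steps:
O(N) = 3*N (O(N) = 2*N + N = 3*N)
A(o) = 2*o*(-130 + o) (A(o) = (-130 + o)*(2*o) = 2*o*(-130 + o))
A(O(7)) - 1*(-2383722) = 2*(3*7)*(-130 + 3*7) - 1*(-2383722) = 2*21*(-130 + 21) + 2383722 = 2*21*(-109) + 2383722 = -4578 + 2383722 = 2379144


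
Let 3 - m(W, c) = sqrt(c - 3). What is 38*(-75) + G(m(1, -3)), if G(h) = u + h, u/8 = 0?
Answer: -2847 - I*sqrt(6) ≈ -2847.0 - 2.4495*I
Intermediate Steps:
u = 0 (u = 8*0 = 0)
m(W, c) = 3 - sqrt(-3 + c) (m(W, c) = 3 - sqrt(c - 3) = 3 - sqrt(-3 + c))
G(h) = h (G(h) = 0 + h = h)
38*(-75) + G(m(1, -3)) = 38*(-75) + (3 - sqrt(-3 - 3)) = -2850 + (3 - sqrt(-6)) = -2850 + (3 - I*sqrt(6)) = -2847 - I*sqrt(6)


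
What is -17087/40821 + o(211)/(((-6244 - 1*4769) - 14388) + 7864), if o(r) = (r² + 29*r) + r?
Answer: -2375443390/715877877 ≈ -3.3182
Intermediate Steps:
o(r) = r² + 30*r
-17087/40821 + o(211)/(((-6244 - 1*4769) - 14388) + 7864) = -17087/40821 + (211*(30 + 211))/(((-6244 - 1*4769) - 14388) + 7864) = -17087*1/40821 + (211*241)/(((-6244 - 4769) - 14388) + 7864) = -17087/40821 + 50851/((-11013 - 14388) + 7864) = -17087/40821 + 50851/(-25401 + 7864) = -17087/40821 + 50851/(-17537) = -17087/40821 + 50851*(-1/17537) = -17087/40821 - 50851/17537 = -2375443390/715877877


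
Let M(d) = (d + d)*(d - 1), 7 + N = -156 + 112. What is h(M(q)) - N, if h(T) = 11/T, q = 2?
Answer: 215/4 ≈ 53.750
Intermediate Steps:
N = -51 (N = -7 + (-156 + 112) = -7 - 44 = -51)
M(d) = 2*d*(-1 + d) (M(d) = (2*d)*(-1 + d) = 2*d*(-1 + d))
h(M(q)) - N = 11/((2*2*(-1 + 2))) - 1*(-51) = 11/((2*2*1)) + 51 = 11/4 + 51 = 215/4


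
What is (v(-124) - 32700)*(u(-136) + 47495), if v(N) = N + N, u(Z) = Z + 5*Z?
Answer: -1537979692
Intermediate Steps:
u(Z) = 6*Z
v(N) = 2*N
(v(-124) - 32700)*(u(-136) + 47495) = (2*(-124) - 32700)*(6*(-136) + 47495) = (-248 - 32700)*(-816 + 47495) = -32948*46679 = -1537979692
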